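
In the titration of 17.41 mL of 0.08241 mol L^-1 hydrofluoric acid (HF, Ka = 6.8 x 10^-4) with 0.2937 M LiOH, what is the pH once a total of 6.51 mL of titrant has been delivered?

12.30

n(acid) = 0.08241 x 0.01741 = 0.001435 mol; n(LiOH) added = 0.2937 x 0.006510 = 0.001912 mol.
Base is in excess by 0.001912 - 0.001435 = 0.0004772 mol in a total volume of 0.02392 L.
[OH^-] = 0.0004772/0.02392 = 0.01995 M, so pOH = 1.70 and pH = 14.00 - 1.70 = 12.30.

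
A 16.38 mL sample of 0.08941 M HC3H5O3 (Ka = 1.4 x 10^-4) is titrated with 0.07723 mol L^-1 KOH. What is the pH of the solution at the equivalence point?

8.24

n(HC3H5O3) = 0.08941 x 0.01638 = 0.001465 mol; V(KOH) at equivalence = 0.001465/0.07723 = 0.01896 L.
At equivalence all the acid is converted to C3H5O3-; total volume = 0.01638 + 0.01896 = 0.03534 L, so [C3H5O3-] = 0.001465/0.03534 = 0.04144 M.
Kb = Kw/Ka = 1.0e-14 / 1.4 x 10^-4 = 7.14e-11.
[OH^-] = sqrt(Kb x [C3H5O3-]) = sqrt(7.14e-11 x 0.04144) = 1.72e-6 M.
pOH = 5.76, so pH = 14.00 - 5.76 = 8.24.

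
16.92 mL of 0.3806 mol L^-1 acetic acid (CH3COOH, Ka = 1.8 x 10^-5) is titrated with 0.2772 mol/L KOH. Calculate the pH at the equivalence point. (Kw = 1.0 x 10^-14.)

8.97

n(CH3COOH) = 0.3806 x 0.01692 = 0.006440 mol; V(KOH) at equivalence = 0.006440/0.2772 = 0.02323 L.
At equivalence all the acid is converted to CH3COO-; total volume = 0.01692 + 0.02323 = 0.04015 L, so [CH3COO-] = 0.006440/0.04015 = 0.1604 M.
Kb = Kw/Ka = 1.0e-14 / 1.8 x 10^-5 = 5.56e-10.
[OH^-] = sqrt(Kb x [CH3COO-]) = sqrt(5.56e-10 x 0.1604) = 9.44e-6 M.
pOH = 5.03, so pH = 14.00 - 5.03 = 8.97.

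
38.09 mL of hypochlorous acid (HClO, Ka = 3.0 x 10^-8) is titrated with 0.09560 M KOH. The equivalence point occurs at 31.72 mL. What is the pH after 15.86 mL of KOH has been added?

7.52

15.86 mL is exactly half the equivalence volume (31.72/2), i.e. the half-equivalence point.
There, n(HA) = n(A^-), so pH = pKa = -log(3.0 x 10^-8) = 7.52.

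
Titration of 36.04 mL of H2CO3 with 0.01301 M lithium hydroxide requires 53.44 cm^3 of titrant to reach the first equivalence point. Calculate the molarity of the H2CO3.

0.0193 M

n(LiOH) = 0.01301 x 0.05344 = 0.0006953 mol.
At the first equivalence point, 1 mol OH^- react per mol H2CO3, so n(H2CO3) = 0.0006953 / 1 = 0.0006953 mol.
[H2CO3] = 0.0006953 / 0.03604 L = 0.0193 M.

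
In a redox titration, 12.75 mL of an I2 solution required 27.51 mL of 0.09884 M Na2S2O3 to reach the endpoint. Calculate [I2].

n(Na2S2O3) = 0.09884 x 0.02751 = 0.002719 mol.
From the balanced equation, 2 mol Na2S2O3 reacts with 1 mol I2, so n(I2) = 0.002719 x 1/2 = 0.001360 mol.
[I2] = 0.001360 / 0.01275 L = 0.107 M.

0.107 M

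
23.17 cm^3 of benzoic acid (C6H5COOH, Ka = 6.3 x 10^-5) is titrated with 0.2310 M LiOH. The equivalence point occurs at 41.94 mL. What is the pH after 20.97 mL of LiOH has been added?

4.20

20.97 mL is exactly half the equivalence volume (41.94/2), i.e. the half-equivalence point.
There, n(HA) = n(A^-), so pH = pKa = -log(6.3 x 10^-5) = 4.20.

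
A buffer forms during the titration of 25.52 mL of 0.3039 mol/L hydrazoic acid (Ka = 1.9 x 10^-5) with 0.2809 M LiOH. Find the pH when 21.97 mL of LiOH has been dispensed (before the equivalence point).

Initial n(HN3) = 0.3039 x 0.02552 = 0.007756 mol.
n(LiOH) added = 0.2809 x 0.02197 = 0.006171 mol, converting that many moles of HN3 to N3-.
Remaining n(HN3) = 0.001584 mol; n(N3-) = 0.006171 mol.
By Henderson-Hasselbalch, pH = pKa + log([A^-]/[HA]) = 4.72 + log(0.006171/0.001584) = 4.72 + (+0.59) = 5.31.

5.31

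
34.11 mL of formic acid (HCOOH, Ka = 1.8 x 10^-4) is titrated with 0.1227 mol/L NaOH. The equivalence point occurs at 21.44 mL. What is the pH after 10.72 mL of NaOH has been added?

10.72 mL is exactly half the equivalence volume (21.44/2), i.e. the half-equivalence point.
There, n(HA) = n(A^-), so pH = pKa = -log(1.8 x 10^-4) = 3.74.

3.74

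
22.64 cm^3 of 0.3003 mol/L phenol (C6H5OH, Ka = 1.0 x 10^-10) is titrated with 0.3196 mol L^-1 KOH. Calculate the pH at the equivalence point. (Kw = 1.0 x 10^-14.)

n(C6H5OH) = 0.3003 x 0.02264 = 0.006799 mol; V(KOH) at equivalence = 0.006799/0.3196 = 0.02127 L.
At equivalence all the acid is converted to C6H5O-; total volume = 0.02264 + 0.02127 = 0.04391 L, so [C6H5O-] = 0.006799/0.04391 = 0.1548 M.
Kb = Kw/Ka = 1.0e-14 / 1.0 x 10^-10 = 0.000100.
[OH^-] = sqrt(Kb x [C6H5O-]) = sqrt(0.000100 x 0.1548) = 0.00393 M.
pOH = 2.41, so pH = 14.00 - 2.41 = 11.59.

11.59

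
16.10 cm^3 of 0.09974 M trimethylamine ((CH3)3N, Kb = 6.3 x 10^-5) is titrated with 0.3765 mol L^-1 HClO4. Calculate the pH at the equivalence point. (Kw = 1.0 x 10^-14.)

n((CH3)3N) = 0.09974 x 0.01610 = 0.001606 mol; V(HClO4) at equivalence = 0.001606/0.3765 = 0.004265 L.
At equivalence the base is fully converted to (CH3)3NH+; total volume = 0.02037 L, so [(CH3)3NH+] = 0.001606/0.02037 = 0.07885 M.
Ka((CH3)3NH+) = Kw/Kb = 1.0e-14 / 6.3 x 10^-5 = 1.59e-10.
[H^+] = sqrt(Ka x [(CH3)3NH+]) = sqrt(1.59e-10 x 0.07885) = 3.54e-6 M.
pH = -log(3.54e-6) = 5.45.

5.45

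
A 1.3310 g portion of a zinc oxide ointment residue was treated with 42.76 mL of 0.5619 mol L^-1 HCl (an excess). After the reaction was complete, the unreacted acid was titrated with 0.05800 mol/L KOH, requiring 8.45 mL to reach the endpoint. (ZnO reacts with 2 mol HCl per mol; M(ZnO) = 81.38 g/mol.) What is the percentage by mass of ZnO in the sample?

Total n(HCl) added = 0.5619 x 0.04276 = 0.02403 mol.
n(KOH) used = 0.05800 x 0.008450 = 0.0004901 mol, which equals the excess n(HCl).
So n(HCl) consumed by the sample = 0.02403 - 0.0004901 = 0.02354 mol.
n(ZnO) = 0.02354 / 2 = 0.01177 mol.
mass ZnO = 0.01177 x 81.38 = 0.9577 g, so %ZnO = 0.9577/1.3310 x 100 = 72.0%.

72.0%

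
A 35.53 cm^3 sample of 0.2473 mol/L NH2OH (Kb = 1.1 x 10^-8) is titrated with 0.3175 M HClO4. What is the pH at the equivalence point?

3.45

n(NH2OH) = 0.2473 x 0.03553 = 0.008787 mol; V(HClO4) at equivalence = 0.008787/0.3175 = 0.02767 L.
At equivalence the base is fully converted to NH3OH+; total volume = 0.06320 L, so [NH3OH+] = 0.008787/0.06320 = 0.1390 M.
Ka(NH3OH+) = Kw/Kb = 1.0e-14 / 1.1 x 10^-8 = 9.09e-7.
[H^+] = sqrt(Ka x [NH3OH+]) = sqrt(9.09e-7 x 0.1390) = 0.000356 M.
pH = -log(0.000356) = 3.45.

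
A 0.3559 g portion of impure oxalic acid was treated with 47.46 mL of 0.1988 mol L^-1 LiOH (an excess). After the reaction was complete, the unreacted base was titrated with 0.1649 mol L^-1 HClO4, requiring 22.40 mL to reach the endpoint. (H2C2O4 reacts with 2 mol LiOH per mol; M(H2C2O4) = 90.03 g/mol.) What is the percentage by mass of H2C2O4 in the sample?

72.6%

Total n(LiOH) added = 0.1988 x 0.04746 = 0.009435 mol.
n(HClO4) used = 0.1649 x 0.02240 = 0.003694 mol, which equals the excess n(LiOH).
So n(LiOH) consumed by the sample = 0.009435 - 0.003694 = 0.005741 mol.
n(H2C2O4) = 0.005741 / 2 = 0.002871 mol.
mass H2C2O4 = 0.002871 x 90.03 = 0.2584 g, so %H2C2O4 = 0.2584/0.3559 x 100 = 72.6%.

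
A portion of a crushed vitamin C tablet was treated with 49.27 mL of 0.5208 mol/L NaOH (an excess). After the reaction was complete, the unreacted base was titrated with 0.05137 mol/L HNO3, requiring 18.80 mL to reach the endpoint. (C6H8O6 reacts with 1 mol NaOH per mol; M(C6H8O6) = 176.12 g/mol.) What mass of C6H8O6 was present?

Total n(NaOH) added = 0.5208 x 0.04927 = 0.02566 mol.
n(HNO3) used = 0.05137 x 0.01880 = 0.0009658 mol, which equals the excess n(NaOH).
So n(NaOH) consumed by the sample = 0.02566 - 0.0009658 = 0.02469 mol.
n(C6H8O6) = 0.02469 / 1 = 0.02469 mol.
mass = 0.02469 mol x 176.12 g/mol = 4.35 g.

4.35 g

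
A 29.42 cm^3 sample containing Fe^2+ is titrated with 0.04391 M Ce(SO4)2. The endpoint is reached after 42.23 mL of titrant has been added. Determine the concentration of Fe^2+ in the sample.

0.0630 M

n(Ce(SO4)2) = 0.04391 x 0.04223 = 0.001854 mol.
From the balanced equation, 1 mol Ce(SO4)2 reacts with 1 mol Fe^2+, so n(Fe^2+) = 0.001854 x 1/1 = 0.001854 mol.
[Fe^2+] = 0.001854 / 0.02942 L = 0.0630 M.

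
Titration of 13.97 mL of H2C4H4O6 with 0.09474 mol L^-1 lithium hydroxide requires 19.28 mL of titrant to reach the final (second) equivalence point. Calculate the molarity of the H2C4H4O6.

n(LiOH) = 0.09474 x 0.01928 = 0.001827 mol.
At the final (second) equivalence point, 2 mol OH^- react per mol H2C4H4O6, so n(H2C4H4O6) = 0.001827 / 2 = 0.0009133 mol.
[H2C4H4O6] = 0.0009133 / 0.01397 L = 0.0654 M.

0.0654 M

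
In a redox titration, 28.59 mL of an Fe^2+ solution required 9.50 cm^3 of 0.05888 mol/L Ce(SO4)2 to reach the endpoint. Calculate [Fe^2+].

n(Ce(SO4)2) = 0.05888 x 0.009500 = 0.0005594 mol.
From the balanced equation, 1 mol Ce(SO4)2 reacts with 1 mol Fe^2+, so n(Fe^2+) = 0.0005594 x 1/1 = 0.0005594 mol.
[Fe^2+] = 0.0005594 / 0.02859 L = 0.0196 M.

0.0196 M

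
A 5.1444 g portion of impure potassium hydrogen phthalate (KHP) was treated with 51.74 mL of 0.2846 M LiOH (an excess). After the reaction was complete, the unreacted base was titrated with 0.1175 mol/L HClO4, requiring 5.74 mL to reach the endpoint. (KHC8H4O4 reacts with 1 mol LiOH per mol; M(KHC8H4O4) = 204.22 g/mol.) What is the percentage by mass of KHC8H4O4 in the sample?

55.8%

Total n(LiOH) added = 0.2846 x 0.05174 = 0.01473 mol.
n(HClO4) used = 0.1175 x 0.005740 = 0.0006744 mol, which equals the excess n(LiOH).
So n(LiOH) consumed by the sample = 0.01473 - 0.0006744 = 0.01405 mol.
n(KHC8H4O4) = 0.01405 / 1 = 0.01405 mol.
mass KHC8H4O4 = 0.01405 x 204.22 = 2.869 g, so %KHC8H4O4 = 2.869/5.1444 x 100 = 55.8%.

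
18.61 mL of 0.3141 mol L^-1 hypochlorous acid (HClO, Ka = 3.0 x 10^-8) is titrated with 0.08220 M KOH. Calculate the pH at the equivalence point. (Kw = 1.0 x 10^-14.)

10.17

n(HClO) = 0.3141 x 0.01861 = 0.005845 mol; V(KOH) at equivalence = 0.005845/0.08220 = 0.07111 L.
At equivalence all the acid is converted to ClO-; total volume = 0.01861 + 0.07111 = 0.08972 L, so [ClO-] = 0.005845/0.08972 = 0.06515 M.
Kb = Kw/Ka = 1.0e-14 / 3.0 x 10^-8 = 3.33e-7.
[OH^-] = sqrt(Kb x [ClO-]) = sqrt(3.33e-7 x 0.06515) = 0.000147 M.
pOH = 3.83, so pH = 14.00 - 3.83 = 10.17.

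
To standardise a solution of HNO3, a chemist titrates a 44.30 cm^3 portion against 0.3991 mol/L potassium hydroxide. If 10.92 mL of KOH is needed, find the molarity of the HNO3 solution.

0.0984 M

n(KOH) delivered = 0.3991 x 0.01092 = 0.004358 mol.
For a 1:1 reaction, n(HNO3) = 0.004358 mol.
[HNO3] = 0.004358 mol / 0.04430 L = 0.0984 M.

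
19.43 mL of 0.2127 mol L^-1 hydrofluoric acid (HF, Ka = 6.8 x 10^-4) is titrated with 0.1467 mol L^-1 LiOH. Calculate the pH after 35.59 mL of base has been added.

12.30

n(acid) = 0.2127 x 0.01943 = 0.004133 mol; n(LiOH) added = 0.1467 x 0.03559 = 0.005221 mol.
Base is in excess by 0.005221 - 0.004133 = 0.001088 mol in a total volume of 0.05502 L.
[OH^-] = 0.001088/0.05502 = 0.01978 M, so pOH = 1.70 and pH = 14.00 - 1.70 = 12.30.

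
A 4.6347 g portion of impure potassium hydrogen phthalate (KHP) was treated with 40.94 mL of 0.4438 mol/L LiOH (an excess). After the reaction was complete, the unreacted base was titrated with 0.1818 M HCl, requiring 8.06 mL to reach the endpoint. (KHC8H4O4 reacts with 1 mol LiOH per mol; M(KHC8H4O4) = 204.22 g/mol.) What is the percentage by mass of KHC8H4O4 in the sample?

73.6%

Total n(LiOH) added = 0.4438 x 0.04094 = 0.01817 mol.
n(HCl) used = 0.1818 x 0.008060 = 0.001465 mol, which equals the excess n(LiOH).
So n(LiOH) consumed by the sample = 0.01817 - 0.001465 = 0.01670 mol.
n(KHC8H4O4) = 0.01670 / 1 = 0.01670 mol.
mass KHC8H4O4 = 0.01670 x 204.22 = 3.411 g, so %KHC8H4O4 = 3.411/4.6347 x 100 = 73.6%.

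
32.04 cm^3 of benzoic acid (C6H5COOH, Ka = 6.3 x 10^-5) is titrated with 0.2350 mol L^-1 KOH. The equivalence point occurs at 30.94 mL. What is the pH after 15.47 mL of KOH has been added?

15.47 mL is exactly half the equivalence volume (30.94/2), i.e. the half-equivalence point.
There, n(HA) = n(A^-), so pH = pKa = -log(6.3 x 10^-5) = 4.20.

4.20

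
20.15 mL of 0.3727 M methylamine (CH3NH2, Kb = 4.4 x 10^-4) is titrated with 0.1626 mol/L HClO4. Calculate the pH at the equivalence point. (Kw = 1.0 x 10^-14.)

n(CH3NH2) = 0.3727 x 0.02015 = 0.007510 mol; V(HClO4) at equivalence = 0.007510/0.1626 = 0.04619 L.
At equivalence the base is fully converted to CH3NH3+; total volume = 0.06634 L, so [CH3NH3+] = 0.007510/0.06634 = 0.1132 M.
Ka(CH3NH3+) = Kw/Kb = 1.0e-14 / 4.4 x 10^-4 = 2.27e-11.
[H^+] = sqrt(Ka x [CH3NH3+]) = sqrt(2.27e-11 x 0.1132) = 1.60e-6 M.
pH = -log(1.60e-6) = 5.79.

5.79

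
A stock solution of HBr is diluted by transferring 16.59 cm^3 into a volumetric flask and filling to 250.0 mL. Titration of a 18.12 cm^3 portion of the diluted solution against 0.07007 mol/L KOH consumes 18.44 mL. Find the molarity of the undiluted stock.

n(KOH) = 0.07007 x 0.01844 = 0.001292 mol.
n(HBr) in the aliquot = 0.001292 mol.
[diluted HBr] = 0.001292 / 0.01812 = 0.07131 M.
Dilution factor = 250.0/16.59 = 15.07, so [stock] = 0.07131 x 15.07 = 1.07 M.

1.07 M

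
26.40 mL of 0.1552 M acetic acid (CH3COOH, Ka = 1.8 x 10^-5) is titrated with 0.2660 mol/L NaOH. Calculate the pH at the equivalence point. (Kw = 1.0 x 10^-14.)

8.87

n(CH3COOH) = 0.1552 x 0.02640 = 0.004097 mol; V(NaOH) at equivalence = 0.004097/0.2660 = 0.01540 L.
At equivalence all the acid is converted to CH3COO-; total volume = 0.02640 + 0.01540 = 0.04180 L, so [CH3COO-] = 0.004097/0.04180 = 0.09801 M.
Kb = Kw/Ka = 1.0e-14 / 1.8 x 10^-5 = 5.56e-10.
[OH^-] = sqrt(Kb x [CH3COO-]) = sqrt(5.56e-10 x 0.09801) = 7.38e-6 M.
pOH = 5.13, so pH = 14.00 - 5.13 = 8.87.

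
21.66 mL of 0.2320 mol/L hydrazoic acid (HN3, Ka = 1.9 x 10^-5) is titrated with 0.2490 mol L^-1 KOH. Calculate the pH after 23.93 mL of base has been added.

n(acid) = 0.2320 x 0.02166 = 0.005025 mol; n(KOH) added = 0.2490 x 0.02393 = 0.005959 mol.
Base is in excess by 0.005959 - 0.005025 = 0.0009334 mol in a total volume of 0.04559 L.
[OH^-] = 0.0009334/0.04559 = 0.02047 M, so pOH = 1.69 and pH = 14.00 - 1.69 = 12.31.

12.31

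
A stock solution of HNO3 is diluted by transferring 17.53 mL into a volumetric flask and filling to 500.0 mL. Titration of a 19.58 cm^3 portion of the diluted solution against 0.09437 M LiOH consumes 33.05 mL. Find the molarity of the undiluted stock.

n(LiOH) = 0.09437 x 0.03305 = 0.003119 mol.
n(HNO3) in the aliquot = 0.003119 mol.
[diluted HNO3] = 0.003119 / 0.01958 = 0.1593 M.
Dilution factor = 500.0/17.53 = 28.52, so [stock] = 0.1593 x 28.52 = 4.54 M.

4.54 M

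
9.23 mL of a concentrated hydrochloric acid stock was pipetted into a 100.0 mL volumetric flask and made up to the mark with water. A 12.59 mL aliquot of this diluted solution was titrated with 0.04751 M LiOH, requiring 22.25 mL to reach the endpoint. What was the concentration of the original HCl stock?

n(LiOH) = 0.04751 x 0.02225 = 0.001057 mol.
n(HCl) in the aliquot = 0.001057 mol.
[diluted HCl] = 0.001057 / 0.01259 = 0.08396 M.
Dilution factor = 100.0/9.230 = 10.83, so [stock] = 0.08396 x 10.83 = 0.910 M.

0.910 M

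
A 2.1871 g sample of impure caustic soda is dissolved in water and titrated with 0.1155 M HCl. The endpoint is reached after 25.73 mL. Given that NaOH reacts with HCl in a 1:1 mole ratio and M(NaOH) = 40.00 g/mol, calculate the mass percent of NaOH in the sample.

5.44%

n(HCl) = 0.1155 x 0.02573 = 0.002972 mol.
n(NaOH) = 0.002972 / 1 = 0.002972 mol.
mass of NaOH = 0.002972 x 40.00 = 0.1189 g.
% purity = 0.1189 / 2.1871 x 100 = 5.44%.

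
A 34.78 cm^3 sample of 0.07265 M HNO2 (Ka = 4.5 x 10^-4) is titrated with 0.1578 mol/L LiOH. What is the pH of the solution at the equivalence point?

n(HNO2) = 0.07265 x 0.03478 = 0.002527 mol; V(LiOH) at equivalence = 0.002527/0.1578 = 0.01601 L.
At equivalence all the acid is converted to NO2-; total volume = 0.03478 + 0.01601 = 0.05079 L, so [NO2-] = 0.002527/0.05079 = 0.04975 M.
Kb = Kw/Ka = 1.0e-14 / 4.5 x 10^-4 = 2.22e-11.
[OH^-] = sqrt(Kb x [NO2-]) = sqrt(2.22e-11 x 0.04975) = 1.05e-6 M.
pOH = 5.98, so pH = 14.00 - 5.98 = 8.02.

8.02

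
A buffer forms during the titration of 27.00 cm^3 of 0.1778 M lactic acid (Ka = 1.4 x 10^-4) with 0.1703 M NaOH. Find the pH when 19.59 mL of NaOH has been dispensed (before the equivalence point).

4.21

Initial n(HC3H5O3) = 0.1778 x 0.02700 = 0.004801 mol.
n(NaOH) added = 0.1703 x 0.01959 = 0.003336 mol, converting that many moles of HC3H5O3 to C3H5O3-.
Remaining n(HC3H5O3) = 0.001464 mol; n(C3H5O3-) = 0.003336 mol.
By Henderson-Hasselbalch, pH = pKa + log([A^-]/[HA]) = 3.85 + log(0.003336/0.001464) = 3.85 + (+0.36) = 4.21.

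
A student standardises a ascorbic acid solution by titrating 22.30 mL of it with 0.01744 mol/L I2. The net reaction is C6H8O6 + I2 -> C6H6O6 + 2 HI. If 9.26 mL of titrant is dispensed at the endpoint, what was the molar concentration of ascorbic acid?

0.00724 M

n(I2) = 0.01744 x 0.009260 = 0.0001615 mol.
From the balanced equation, 1 mol I2 reacts with 1 mol ascorbic acid, so n(ascorbic acid) = 0.0001615 x 1/1 = 0.0001615 mol.
[ascorbic acid] = 0.0001615 / 0.02230 L = 0.00724 M.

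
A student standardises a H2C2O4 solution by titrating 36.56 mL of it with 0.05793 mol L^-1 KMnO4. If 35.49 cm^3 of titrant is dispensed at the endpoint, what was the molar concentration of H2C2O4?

0.141 M

n(KMnO4) = 0.05793 x 0.03549 = 0.002056 mol.
From the balanced equation, 2 mol KMnO4 reacts with 5 mol H2C2O4, so n(H2C2O4) = 0.002056 x 5/2 = 0.005140 mol.
[H2C2O4] = 0.005140 / 0.03656 L = 0.141 M.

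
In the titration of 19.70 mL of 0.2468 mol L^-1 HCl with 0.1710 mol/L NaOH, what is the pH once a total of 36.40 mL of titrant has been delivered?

12.39

n(acid) = 0.2468 x 0.01970 = 0.004862 mol; n(NaOH) added = 0.1710 x 0.03640 = 0.006224 mol.
Base is in excess by 0.006224 - 0.004862 = 0.001362 mol in a total volume of 0.05610 L.
[OH^-] = 0.001362/0.05610 = 0.02429 M, so pOH = 1.61 and pH = 14.00 - 1.61 = 12.39.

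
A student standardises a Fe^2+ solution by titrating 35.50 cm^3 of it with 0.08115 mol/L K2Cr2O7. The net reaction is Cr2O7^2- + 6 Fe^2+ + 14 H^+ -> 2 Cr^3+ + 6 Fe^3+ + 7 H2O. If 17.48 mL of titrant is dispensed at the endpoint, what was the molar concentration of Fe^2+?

n(K2Cr2O7) = 0.08115 x 0.01748 = 0.001419 mol.
From the balanced equation, 1 mol K2Cr2O7 reacts with 6 mol Fe^2+, so n(Fe^2+) = 0.001419 x 6/1 = 0.008511 mol.
[Fe^2+] = 0.008511 / 0.03550 L = 0.240 M.

0.240 M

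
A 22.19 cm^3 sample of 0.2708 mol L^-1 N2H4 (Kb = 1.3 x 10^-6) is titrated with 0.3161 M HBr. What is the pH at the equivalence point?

4.48

n(N2H4) = 0.2708 x 0.02219 = 0.006009 mol; V(HBr) at equivalence = 0.006009/0.3161 = 0.01901 L.
At equivalence the base is fully converted to N2H5+; total volume = 0.04120 L, so [N2H5+] = 0.006009/0.04120 = 0.1459 M.
Ka(N2H5+) = Kw/Kb = 1.0e-14 / 1.3 x 10^-6 = 7.69e-9.
[H^+] = sqrt(Ka x [N2H5+]) = sqrt(7.69e-9 x 0.1459) = 3.35e-5 M.
pH = -log(3.35e-5) = 4.48.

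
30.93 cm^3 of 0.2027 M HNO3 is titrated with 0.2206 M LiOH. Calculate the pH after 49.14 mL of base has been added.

12.76

n(acid) = 0.2027 x 0.03093 = 0.006270 mol; n(LiOH) added = 0.2206 x 0.04914 = 0.01084 mol.
Base is in excess by 0.01084 - 0.006270 = 0.004571 mol in a total volume of 0.08007 L.
[OH^-] = 0.004571/0.08007 = 0.05708 M, so pOH = 1.24 and pH = 14.00 - 1.24 = 12.76.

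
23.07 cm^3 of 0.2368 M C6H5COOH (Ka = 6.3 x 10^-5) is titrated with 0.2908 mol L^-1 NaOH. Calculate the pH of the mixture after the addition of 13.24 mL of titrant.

Initial n(C6H5COOH) = 0.2368 x 0.02307 = 0.005463 mol.
n(NaOH) added = 0.2908 x 0.01324 = 0.003850 mol, converting that many moles of C6H5COOH to C6H5COO-.
Remaining n(C6H5COOH) = 0.001613 mol; n(C6H5COO-) = 0.003850 mol.
By Henderson-Hasselbalch, pH = pKa + log([A^-]/[HA]) = 4.20 + log(0.003850/0.001613) = 4.20 + (+0.38) = 4.58.

4.58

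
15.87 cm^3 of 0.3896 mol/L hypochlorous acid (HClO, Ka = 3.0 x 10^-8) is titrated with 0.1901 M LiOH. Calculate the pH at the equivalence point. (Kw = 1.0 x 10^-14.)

n(HClO) = 0.3896 x 0.01587 = 0.006183 mol; V(LiOH) at equivalence = 0.006183/0.1901 = 0.03252 L.
At equivalence all the acid is converted to ClO-; total volume = 0.01587 + 0.03252 = 0.04839 L, so [ClO-] = 0.006183/0.04839 = 0.1278 M.
Kb = Kw/Ka = 1.0e-14 / 3.0 x 10^-8 = 3.33e-7.
[OH^-] = sqrt(Kb x [ClO-]) = sqrt(3.33e-7 x 0.1278) = 0.000206 M.
pOH = 3.69, so pH = 14.00 - 3.69 = 10.31.

10.31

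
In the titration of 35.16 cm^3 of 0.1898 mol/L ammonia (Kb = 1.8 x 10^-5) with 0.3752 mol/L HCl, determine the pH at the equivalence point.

5.08

n(NH3) = 0.1898 x 0.03516 = 0.006673 mol; V(HCl) at equivalence = 0.006673/0.3752 = 0.01779 L.
At equivalence the base is fully converted to NH4+; total volume = 0.05295 L, so [NH4+] = 0.006673/0.05295 = 0.1260 M.
Ka(NH4+) = Kw/Kb = 1.0e-14 / 1.8 x 10^-5 = 5.56e-10.
[H^+] = sqrt(Ka x [NH4+]) = sqrt(5.56e-10 x 0.1260) = 8.37e-6 M.
pH = -log(8.37e-6) = 5.08.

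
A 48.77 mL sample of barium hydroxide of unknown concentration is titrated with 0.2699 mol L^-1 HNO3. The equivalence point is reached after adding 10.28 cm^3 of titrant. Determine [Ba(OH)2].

0.0284 M

n(HNO3) delivered = 0.2699 x 0.01028 = 0.002775 mol.
The reaction is 1 Ba(OH)2 + 2 HNO3, so n(Ba(OH)2) = 0.002775 x 1/2 = 0.001387 mol.
[Ba(OH)2] = 0.001387 mol / 0.04877 L = 0.0284 M.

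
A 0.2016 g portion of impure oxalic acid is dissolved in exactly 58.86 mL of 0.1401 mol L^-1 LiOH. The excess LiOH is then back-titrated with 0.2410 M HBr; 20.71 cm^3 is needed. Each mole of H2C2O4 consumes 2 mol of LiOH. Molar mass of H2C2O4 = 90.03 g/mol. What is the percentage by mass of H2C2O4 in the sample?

72.7%

Total n(LiOH) added = 0.1401 x 0.05886 = 0.008246 mol.
n(HBr) used = 0.2410 x 0.02071 = 0.004991 mol, which equals the excess n(LiOH).
So n(LiOH) consumed by the sample = 0.008246 - 0.004991 = 0.003255 mol.
n(H2C2O4) = 0.003255 / 2 = 0.001628 mol.
mass H2C2O4 = 0.001628 x 90.03 = 0.1465 g, so %H2C2O4 = 0.1465/0.2016 x 100 = 72.7%.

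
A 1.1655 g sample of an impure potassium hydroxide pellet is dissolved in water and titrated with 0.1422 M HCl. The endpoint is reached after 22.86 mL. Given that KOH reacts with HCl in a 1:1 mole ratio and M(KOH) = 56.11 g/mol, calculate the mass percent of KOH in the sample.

15.6%

n(HCl) = 0.1422 x 0.02286 = 0.003251 mol.
n(KOH) = 0.003251 / 1 = 0.003251 mol.
mass of KOH = 0.003251 x 56.11 = 0.1824 g.
% purity = 0.1824 / 1.1655 x 100 = 15.6%.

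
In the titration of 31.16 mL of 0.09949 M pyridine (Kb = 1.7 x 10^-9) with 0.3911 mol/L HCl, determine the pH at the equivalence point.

3.17

n(C5H5N) = 0.09949 x 0.03116 = 0.003100 mol; V(HCl) at equivalence = 0.003100/0.3911 = 0.007927 L.
At equivalence the base is fully converted to C5H5NH+; total volume = 0.03909 L, so [C5H5NH+] = 0.003100/0.03909 = 0.07931 M.
Ka(C5H5NH+) = Kw/Kb = 1.0e-14 / 1.7 x 10^-9 = 5.88e-6.
[H^+] = sqrt(Ka x [C5H5NH+]) = sqrt(5.88e-6 x 0.07931) = 0.000683 M.
pH = -log(0.000683) = 3.17.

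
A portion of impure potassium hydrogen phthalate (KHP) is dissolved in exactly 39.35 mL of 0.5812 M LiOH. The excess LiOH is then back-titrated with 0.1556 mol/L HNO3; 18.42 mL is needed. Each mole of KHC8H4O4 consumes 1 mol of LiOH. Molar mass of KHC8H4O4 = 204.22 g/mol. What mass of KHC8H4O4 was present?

Total n(LiOH) added = 0.5812 x 0.03935 = 0.02287 mol.
n(HNO3) used = 0.1556 x 0.01842 = 0.002866 mol, which equals the excess n(LiOH).
So n(LiOH) consumed by the sample = 0.02287 - 0.002866 = 0.02000 mol.
n(KHC8H4O4) = 0.02000 / 1 = 0.02000 mol.
mass = 0.02000 mol x 204.22 g/mol = 4.09 g.

4.09 g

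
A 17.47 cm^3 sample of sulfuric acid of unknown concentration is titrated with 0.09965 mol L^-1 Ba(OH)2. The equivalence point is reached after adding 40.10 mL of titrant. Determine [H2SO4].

0.229 M

n(Ba(OH)2) delivered = 0.09965 x 0.04010 = 0.003996 mol.
For a 1:1 reaction, n(H2SO4) = 0.003996 mol.
[H2SO4] = 0.003996 mol / 0.01747 L = 0.229 M.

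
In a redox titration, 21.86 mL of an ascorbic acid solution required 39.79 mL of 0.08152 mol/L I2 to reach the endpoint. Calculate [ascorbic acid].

0.148 M

n(I2) = 0.08152 x 0.03979 = 0.003244 mol.
From the balanced equation, 1 mol I2 reacts with 1 mol ascorbic acid, so n(ascorbic acid) = 0.003244 x 1/1 = 0.003244 mol.
[ascorbic acid] = 0.003244 / 0.02186 L = 0.148 M.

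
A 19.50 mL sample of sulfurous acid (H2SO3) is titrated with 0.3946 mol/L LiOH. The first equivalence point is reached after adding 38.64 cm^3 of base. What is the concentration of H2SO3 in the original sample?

0.782 M

n(LiOH) = 0.3946 x 0.03864 = 0.01525 mol.
At the first equivalence point, 1 mol OH^- react per mol H2SO3, so n(H2SO3) = 0.01525 / 1 = 0.01525 mol.
[H2SO3] = 0.01525 / 0.01950 L = 0.782 M.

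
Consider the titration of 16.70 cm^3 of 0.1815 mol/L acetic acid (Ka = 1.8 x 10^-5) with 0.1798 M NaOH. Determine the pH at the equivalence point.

8.85

n(CH3COOH) = 0.1815 x 0.01670 = 0.003031 mol; V(NaOH) at equivalence = 0.003031/0.1798 = 0.01686 L.
At equivalence all the acid is converted to CH3COO-; total volume = 0.01670 + 0.01686 = 0.03356 L, so [CH3COO-] = 0.003031/0.03356 = 0.09032 M.
Kb = Kw/Ka = 1.0e-14 / 1.8 x 10^-5 = 5.56e-10.
[OH^-] = sqrt(Kb x [CH3COO-]) = sqrt(5.56e-10 x 0.09032) = 7.08e-6 M.
pOH = 5.15, so pH = 14.00 - 5.15 = 8.85.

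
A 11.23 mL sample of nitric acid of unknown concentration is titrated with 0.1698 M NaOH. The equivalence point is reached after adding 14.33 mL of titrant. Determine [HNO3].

0.217 M

n(NaOH) delivered = 0.1698 x 0.01433 = 0.002433 mol.
For a 1:1 reaction, n(HNO3) = 0.002433 mol.
[HNO3] = 0.002433 mol / 0.01123 L = 0.217 M.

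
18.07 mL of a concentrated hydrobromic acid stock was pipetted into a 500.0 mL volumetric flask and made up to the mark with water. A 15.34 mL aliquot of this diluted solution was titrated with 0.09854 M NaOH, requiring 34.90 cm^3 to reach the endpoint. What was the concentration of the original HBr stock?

6.20 M

n(NaOH) = 0.09854 x 0.03490 = 0.003439 mol.
n(HBr) in the aliquot = 0.003439 mol.
[diluted HBr] = 0.003439 / 0.01534 = 0.2242 M.
Dilution factor = 500.0/18.07 = 27.67, so [stock] = 0.2242 x 27.67 = 6.20 M.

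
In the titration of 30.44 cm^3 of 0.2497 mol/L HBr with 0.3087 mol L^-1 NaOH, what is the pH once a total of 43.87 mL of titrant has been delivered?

n(acid) = 0.2497 x 0.03044 = 0.007601 mol; n(NaOH) added = 0.3087 x 0.04387 = 0.01354 mol.
Base is in excess by 0.01354 - 0.007601 = 0.005942 mol in a total volume of 0.07431 L.
[OH^-] = 0.005942/0.07431 = 0.07996 M, so pOH = 1.10 and pH = 14.00 - 1.10 = 12.90.

12.90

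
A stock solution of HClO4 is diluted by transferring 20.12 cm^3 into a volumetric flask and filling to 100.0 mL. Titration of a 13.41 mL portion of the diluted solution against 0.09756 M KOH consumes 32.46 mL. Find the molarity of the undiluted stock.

1.17 M

n(KOH) = 0.09756 x 0.03246 = 0.003167 mol.
n(HClO4) in the aliquot = 0.003167 mol.
[diluted HClO4] = 0.003167 / 0.01341 = 0.2362 M.
Dilution factor = 100.0/20.12 = 4.970, so [stock] = 0.2362 x 4.970 = 1.17 M.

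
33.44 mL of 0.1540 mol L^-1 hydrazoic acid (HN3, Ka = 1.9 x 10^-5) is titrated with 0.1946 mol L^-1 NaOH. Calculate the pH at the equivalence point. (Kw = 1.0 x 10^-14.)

8.83

n(HN3) = 0.1540 x 0.03344 = 0.005150 mol; V(NaOH) at equivalence = 0.005150/0.1946 = 0.02646 L.
At equivalence all the acid is converted to N3-; total volume = 0.03344 + 0.02646 = 0.05990 L, so [N3-] = 0.005150/0.05990 = 0.08597 M.
Kb = Kw/Ka = 1.0e-14 / 1.9 x 10^-5 = 5.26e-10.
[OH^-] = sqrt(Kb x [N3-]) = sqrt(5.26e-10 x 0.08597) = 6.73e-6 M.
pOH = 5.17, so pH = 14.00 - 5.17 = 8.83.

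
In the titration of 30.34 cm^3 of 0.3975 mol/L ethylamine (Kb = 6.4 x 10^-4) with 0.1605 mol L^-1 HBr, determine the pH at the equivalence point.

5.87

n(C2H5NH2) = 0.3975 x 0.03034 = 0.01206 mol; V(HBr) at equivalence = 0.01206/0.1605 = 0.07514 L.
At equivalence the base is fully converted to C2H5NH3+; total volume = 0.1055 L, so [C2H5NH3+] = 0.01206/0.1055 = 0.1143 M.
Ka(C2H5NH3+) = Kw/Kb = 1.0e-14 / 6.4 x 10^-4 = 1.56e-11.
[H^+] = sqrt(Ka x [C2H5NH3+]) = sqrt(1.56e-11 x 0.1143) = 1.34e-6 M.
pH = -log(1.34e-6) = 5.87.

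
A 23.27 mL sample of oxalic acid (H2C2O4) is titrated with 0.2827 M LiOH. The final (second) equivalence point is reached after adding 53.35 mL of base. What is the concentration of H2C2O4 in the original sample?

0.324 M

n(LiOH) = 0.2827 x 0.05335 = 0.01508 mol.
At the final (second) equivalence point, 2 mol OH^- react per mol H2C2O4, so n(H2C2O4) = 0.01508 / 2 = 0.007541 mol.
[H2C2O4] = 0.007541 / 0.02327 L = 0.324 M.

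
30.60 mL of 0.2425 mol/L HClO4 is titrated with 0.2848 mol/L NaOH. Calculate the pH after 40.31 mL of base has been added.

12.76

n(acid) = 0.2425 x 0.03060 = 0.007421 mol; n(NaOH) added = 0.2848 x 0.04031 = 0.01148 mol.
Base is in excess by 0.01148 - 0.007421 = 0.004060 mol in a total volume of 0.07091 L.
[OH^-] = 0.004060/0.07091 = 0.05725 M, so pOH = 1.24 and pH = 14.00 - 1.24 = 12.76.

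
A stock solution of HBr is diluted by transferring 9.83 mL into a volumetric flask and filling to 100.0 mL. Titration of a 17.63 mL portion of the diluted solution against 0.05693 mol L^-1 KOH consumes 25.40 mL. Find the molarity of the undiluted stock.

0.834 M

n(KOH) = 0.05693 x 0.02540 = 0.001446 mol.
n(HBr) in the aliquot = 0.001446 mol.
[diluted HBr] = 0.001446 / 0.01763 = 0.08202 M.
Dilution factor = 100.0/9.830 = 10.17, so [stock] = 0.08202 x 10.17 = 0.834 M.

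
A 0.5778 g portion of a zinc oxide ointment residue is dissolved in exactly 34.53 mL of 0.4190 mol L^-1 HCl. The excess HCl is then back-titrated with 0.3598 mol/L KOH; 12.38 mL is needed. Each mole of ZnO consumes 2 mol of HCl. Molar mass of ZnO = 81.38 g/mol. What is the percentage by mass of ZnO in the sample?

Total n(HCl) added = 0.4190 x 0.03453 = 0.01447 mol.
n(KOH) used = 0.3598 x 0.01238 = 0.004454 mol, which equals the excess n(HCl).
So n(HCl) consumed by the sample = 0.01447 - 0.004454 = 0.01001 mol.
n(ZnO) = 0.01001 / 2 = 0.005007 mol.
mass ZnO = 0.005007 x 81.38 = 0.4075 g, so %ZnO = 0.4075/0.5778 x 100 = 70.5%.

70.5%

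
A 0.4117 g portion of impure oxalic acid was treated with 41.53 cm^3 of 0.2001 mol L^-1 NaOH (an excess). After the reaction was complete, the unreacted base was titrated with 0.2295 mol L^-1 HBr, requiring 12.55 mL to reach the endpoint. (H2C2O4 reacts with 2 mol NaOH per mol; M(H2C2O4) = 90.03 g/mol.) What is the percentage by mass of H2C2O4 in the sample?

Total n(NaOH) added = 0.2001 x 0.04153 = 0.008310 mol.
n(HBr) used = 0.2295 x 0.01255 = 0.002880 mol, which equals the excess n(NaOH).
So n(NaOH) consumed by the sample = 0.008310 - 0.002880 = 0.005430 mol.
n(H2C2O4) = 0.005430 / 2 = 0.002715 mol.
mass H2C2O4 = 0.002715 x 90.03 = 0.2444 g, so %H2C2O4 = 0.2444/0.4117 x 100 = 59.4%.

59.4%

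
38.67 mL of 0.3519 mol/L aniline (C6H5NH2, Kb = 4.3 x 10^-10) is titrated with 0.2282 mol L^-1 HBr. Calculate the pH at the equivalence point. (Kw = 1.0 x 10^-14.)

n(C6H5NH2) = 0.3519 x 0.03867 = 0.01361 mol; V(HBr) at equivalence = 0.01361/0.2282 = 0.05963 L.
At equivalence the base is fully converted to C6H5NH3+; total volume = 0.09830 L, so [C6H5NH3+] = 0.01361/0.09830 = 0.1384 M.
Ka(C6H5NH3+) = Kw/Kb = 1.0e-14 / 4.3 x 10^-10 = 2.33e-5.
[H^+] = sqrt(Ka x [C6H5NH3+]) = sqrt(2.33e-5 x 0.1384) = 0.00179 M.
pH = -log(0.00179) = 2.75.

2.75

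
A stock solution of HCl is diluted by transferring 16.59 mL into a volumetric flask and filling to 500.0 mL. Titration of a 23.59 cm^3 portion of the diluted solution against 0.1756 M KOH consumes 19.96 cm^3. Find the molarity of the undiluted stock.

4.48 M

n(KOH) = 0.1756 x 0.01996 = 0.003505 mol.
n(HCl) in the aliquot = 0.003505 mol.
[diluted HCl] = 0.003505 / 0.02359 = 0.1486 M.
Dilution factor = 500.0/16.59 = 30.14, so [stock] = 0.1486 x 30.14 = 4.48 M.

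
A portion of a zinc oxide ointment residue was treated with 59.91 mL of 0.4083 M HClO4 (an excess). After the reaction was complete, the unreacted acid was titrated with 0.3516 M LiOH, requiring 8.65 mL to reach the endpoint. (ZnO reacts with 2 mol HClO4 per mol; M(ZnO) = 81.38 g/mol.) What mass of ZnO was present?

Total n(HClO4) added = 0.4083 x 0.05991 = 0.02446 mol.
n(LiOH) used = 0.3516 x 0.008650 = 0.003041 mol, which equals the excess n(HClO4).
So n(HClO4) consumed by the sample = 0.02446 - 0.003041 = 0.02142 mol.
n(ZnO) = 0.02142 / 2 = 0.01071 mol.
mass = 0.01071 mol x 81.38 g/mol = 0.872 g.

0.872 g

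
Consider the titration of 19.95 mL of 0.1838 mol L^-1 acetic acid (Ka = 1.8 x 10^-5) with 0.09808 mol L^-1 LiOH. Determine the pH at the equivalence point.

8.78

n(CH3COOH) = 0.1838 x 0.01995 = 0.003667 mol; V(LiOH) at equivalence = 0.003667/0.09808 = 0.03739 L.
At equivalence all the acid is converted to CH3COO-; total volume = 0.01995 + 0.03739 = 0.05734 L, so [CH3COO-] = 0.003667/0.05734 = 0.06395 M.
Kb = Kw/Ka = 1.0e-14 / 1.8 x 10^-5 = 5.56e-10.
[OH^-] = sqrt(Kb x [CH3COO-]) = sqrt(5.56e-10 x 0.06395) = 5.96e-6 M.
pOH = 5.22, so pH = 14.00 - 5.22 = 8.78.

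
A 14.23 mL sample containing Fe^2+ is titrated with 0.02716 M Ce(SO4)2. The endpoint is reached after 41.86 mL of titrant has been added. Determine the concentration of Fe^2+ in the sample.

0.0799 M

n(Ce(SO4)2) = 0.02716 x 0.04186 = 0.001137 mol.
From the balanced equation, 1 mol Ce(SO4)2 reacts with 1 mol Fe^2+, so n(Fe^2+) = 0.001137 x 1/1 = 0.001137 mol.
[Fe^2+] = 0.001137 / 0.01423 L = 0.0799 M.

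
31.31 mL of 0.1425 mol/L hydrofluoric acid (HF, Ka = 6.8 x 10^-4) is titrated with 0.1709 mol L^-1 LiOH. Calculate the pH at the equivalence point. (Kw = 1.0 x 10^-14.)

8.03

n(HF) = 0.1425 x 0.03131 = 0.004462 mol; V(LiOH) at equivalence = 0.004462/0.1709 = 0.02611 L.
At equivalence all the acid is converted to F-; total volume = 0.03131 + 0.02611 = 0.05742 L, so [F-] = 0.004462/0.05742 = 0.07771 M.
Kb = Kw/Ka = 1.0e-14 / 6.8 x 10^-4 = 1.47e-11.
[OH^-] = sqrt(Kb x [F-]) = sqrt(1.47e-11 x 0.07771) = 1.07e-6 M.
pOH = 5.97, so pH = 14.00 - 5.97 = 8.03.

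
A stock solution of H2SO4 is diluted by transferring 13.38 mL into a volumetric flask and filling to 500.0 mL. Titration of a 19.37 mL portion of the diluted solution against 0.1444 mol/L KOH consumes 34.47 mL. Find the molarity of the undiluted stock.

4.80 M

n(KOH) = 0.1444 x 0.03447 = 0.004977 mol.
n(H2SO4) in the aliquot = 0.004977 x 1/2 = 0.002489 mol.
[diluted H2SO4] = 0.002489 / 0.01937 = 0.1285 M.
Dilution factor = 500.0/13.38 = 37.37, so [stock] = 0.1285 x 37.37 = 4.80 M.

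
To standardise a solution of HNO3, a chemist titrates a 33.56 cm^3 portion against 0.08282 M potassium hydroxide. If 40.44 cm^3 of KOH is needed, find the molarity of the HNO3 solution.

n(KOH) delivered = 0.08282 x 0.04044 = 0.003349 mol.
For a 1:1 reaction, n(HNO3) = 0.003349 mol.
[HNO3] = 0.003349 mol / 0.03356 L = 0.0998 M.

0.0998 M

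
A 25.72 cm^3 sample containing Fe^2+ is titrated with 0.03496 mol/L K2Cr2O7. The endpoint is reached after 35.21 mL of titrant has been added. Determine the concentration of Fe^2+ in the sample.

0.287 M

n(K2Cr2O7) = 0.03496 x 0.03521 = 0.001231 mol.
From the balanced equation, 1 mol K2Cr2O7 reacts with 6 mol Fe^2+, so n(Fe^2+) = 0.001231 x 6/1 = 0.007386 mol.
[Fe^2+] = 0.007386 / 0.02572 L = 0.287 M.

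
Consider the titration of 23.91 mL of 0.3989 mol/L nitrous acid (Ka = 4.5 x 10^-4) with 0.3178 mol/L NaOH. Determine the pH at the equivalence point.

n(HNO2) = 0.3989 x 0.02391 = 0.009538 mol; V(NaOH) at equivalence = 0.009538/0.3178 = 0.03001 L.
At equivalence all the acid is converted to NO2-; total volume = 0.02391 + 0.03001 = 0.05392 L, so [NO2-] = 0.009538/0.05392 = 0.1769 M.
Kb = Kw/Ka = 1.0e-14 / 4.5 x 10^-4 = 2.22e-11.
[OH^-] = sqrt(Kb x [NO2-]) = sqrt(2.22e-11 x 0.1769) = 1.98e-6 M.
pOH = 5.70, so pH = 14.00 - 5.70 = 8.30.

8.30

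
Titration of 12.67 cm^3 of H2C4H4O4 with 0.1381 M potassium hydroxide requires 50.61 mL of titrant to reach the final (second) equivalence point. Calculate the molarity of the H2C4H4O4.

n(KOH) = 0.1381 x 0.05061 = 0.006989 mol.
At the final (second) equivalence point, 2 mol OH^- react per mol H2C4H4O4, so n(H2C4H4O4) = 0.006989 / 2 = 0.003495 mol.
[H2C4H4O4] = 0.003495 / 0.01267 L = 0.276 M.

0.276 M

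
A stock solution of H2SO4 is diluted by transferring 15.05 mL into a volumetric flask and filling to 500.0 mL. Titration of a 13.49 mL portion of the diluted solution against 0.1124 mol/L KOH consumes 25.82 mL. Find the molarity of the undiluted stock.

3.57 M

n(KOH) = 0.1124 x 0.02582 = 0.002902 mol.
n(H2SO4) in the aliquot = 0.002902 x 1/2 = 0.001451 mol.
[diluted H2SO4] = 0.001451 / 0.01349 = 0.1076 M.
Dilution factor = 500.0/15.05 = 33.22, so [stock] = 0.1076 x 33.22 = 3.57 M.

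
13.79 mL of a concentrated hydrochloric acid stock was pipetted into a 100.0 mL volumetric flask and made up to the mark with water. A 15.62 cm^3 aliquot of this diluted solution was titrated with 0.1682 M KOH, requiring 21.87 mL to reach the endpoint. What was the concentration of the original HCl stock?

1.71 M

n(KOH) = 0.1682 x 0.02187 = 0.003679 mol.
n(HCl) in the aliquot = 0.003679 mol.
[diluted HCl] = 0.003679 / 0.01562 = 0.2355 M.
Dilution factor = 100.0/13.79 = 7.252, so [stock] = 0.2355 x 7.252 = 1.71 M.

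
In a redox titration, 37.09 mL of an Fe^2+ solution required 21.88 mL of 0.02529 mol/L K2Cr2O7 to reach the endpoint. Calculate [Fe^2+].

n(K2Cr2O7) = 0.02529 x 0.02188 = 0.0005533 mol.
From the balanced equation, 1 mol K2Cr2O7 reacts with 6 mol Fe^2+, so n(Fe^2+) = 0.0005533 x 6/1 = 0.003320 mol.
[Fe^2+] = 0.003320 / 0.03709 L = 0.0895 M.

0.0895 M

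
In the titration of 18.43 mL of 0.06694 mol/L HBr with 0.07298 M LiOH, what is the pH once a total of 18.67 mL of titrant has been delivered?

11.54

n(acid) = 0.06694 x 0.01843 = 0.001234 mol; n(LiOH) added = 0.07298 x 0.01867 = 0.001363 mol.
Base is in excess by 0.001363 - 0.001234 = 0.0001288 mol in a total volume of 0.03710 L.
[OH^-] = 0.0001288/0.03710 = 0.003473 M, so pOH = 2.46 and pH = 14.00 - 2.46 = 11.54.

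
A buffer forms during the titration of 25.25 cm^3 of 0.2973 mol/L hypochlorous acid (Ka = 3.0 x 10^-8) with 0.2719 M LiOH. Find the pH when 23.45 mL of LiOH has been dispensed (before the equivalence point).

Initial n(HClO) = 0.2973 x 0.02525 = 0.007507 mol.
n(LiOH) added = 0.2719 x 0.02345 = 0.006376 mol, converting that many moles of HClO to ClO-.
Remaining n(HClO) = 0.001131 mol; n(ClO-) = 0.006376 mol.
By Henderson-Hasselbalch, pH = pKa + log([A^-]/[HA]) = 7.52 + log(0.006376/0.001131) = 7.52 + (+0.75) = 8.27.

8.27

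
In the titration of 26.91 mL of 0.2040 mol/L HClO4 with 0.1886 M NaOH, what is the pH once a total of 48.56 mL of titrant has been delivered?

12.69

n(acid) = 0.2040 x 0.02691 = 0.005490 mol; n(NaOH) added = 0.1886 x 0.04856 = 0.009158 mol.
Base is in excess by 0.009158 - 0.005490 = 0.003669 mol in a total volume of 0.07547 L.
[OH^-] = 0.003669/0.07547 = 0.04861 M, so pOH = 1.31 and pH = 14.00 - 1.31 = 12.69.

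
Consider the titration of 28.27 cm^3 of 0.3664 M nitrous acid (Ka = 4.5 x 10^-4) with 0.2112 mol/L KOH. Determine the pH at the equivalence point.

n(HNO2) = 0.3664 x 0.02827 = 0.01036 mol; V(KOH) at equivalence = 0.01036/0.2112 = 0.04904 L.
At equivalence all the acid is converted to NO2-; total volume = 0.02827 + 0.04904 = 0.07731 L, so [NO2-] = 0.01036/0.07731 = 0.1340 M.
Kb = Kw/Ka = 1.0e-14 / 4.5 x 10^-4 = 2.22e-11.
[OH^-] = sqrt(Kb x [NO2-]) = sqrt(2.22e-11 x 0.1340) = 1.73e-6 M.
pOH = 5.76, so pH = 14.00 - 5.76 = 8.24.

8.24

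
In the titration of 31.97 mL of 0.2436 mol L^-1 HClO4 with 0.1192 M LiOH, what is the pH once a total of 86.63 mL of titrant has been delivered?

12.33

n(acid) = 0.2436 x 0.03197 = 0.007788 mol; n(LiOH) added = 0.1192 x 0.08663 = 0.01033 mol.
Base is in excess by 0.01033 - 0.007788 = 0.002538 mol in a total volume of 0.1186 L.
[OH^-] = 0.002538/0.1186 = 0.02140 M, so pOH = 1.67 and pH = 14.00 - 1.67 = 12.33.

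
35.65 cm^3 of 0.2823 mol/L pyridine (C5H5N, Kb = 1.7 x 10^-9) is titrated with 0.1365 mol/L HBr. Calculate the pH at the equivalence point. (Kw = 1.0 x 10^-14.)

3.13

n(C5H5N) = 0.2823 x 0.03565 = 0.01006 mol; V(HBr) at equivalence = 0.01006/0.1365 = 0.07373 L.
At equivalence the base is fully converted to C5H5NH+; total volume = 0.1094 L, so [C5H5NH+] = 0.01006/0.1094 = 0.09201 M.
Ka(C5H5NH+) = Kw/Kb = 1.0e-14 / 1.7 x 10^-9 = 5.88e-6.
[H^+] = sqrt(Ka x [C5H5NH+]) = sqrt(5.88e-6 x 0.09201) = 0.000736 M.
pH = -log(0.000736) = 3.13.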